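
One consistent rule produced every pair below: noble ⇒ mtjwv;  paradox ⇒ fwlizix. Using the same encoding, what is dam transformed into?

uil

The word is reversed, then every letter is shifted forward by 8.
On dam: reverse → mad; then shift: m+8=u, a+8=i, d+8=l.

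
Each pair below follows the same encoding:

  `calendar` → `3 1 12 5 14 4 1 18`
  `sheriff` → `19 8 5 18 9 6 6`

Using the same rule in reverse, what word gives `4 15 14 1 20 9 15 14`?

Each letter is replaced by its alphabet position (a=1, b=2, …, z=26).
Reversing it on 4 15 14 1 20 9 15 14: 4=d, 15=o, 14=n, 1=a, 20=t, 9=i, 15=o, 14=n.

donation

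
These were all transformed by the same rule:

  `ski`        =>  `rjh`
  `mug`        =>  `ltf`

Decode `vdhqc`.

Compare letters: s→r is +25, k→j is +25, i→h is +25 — a constant shift. Every letter moves 25 places later in the alphabet, wrapping around z→a.
Reversing it on vdhqc: v−25=w, d−25=e, h−25=i, q−25=r, c−25=d.

weird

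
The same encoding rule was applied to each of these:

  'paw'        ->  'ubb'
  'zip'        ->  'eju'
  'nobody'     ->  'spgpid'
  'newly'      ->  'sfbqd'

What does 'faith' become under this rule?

kbjym

The shift depends on letter class: consonant p→u is +5, but vowel a→b is +1. Vowels shift forward by 1 and consonants shift forward by 5.
Applying it to faith: f(cons)+5=k, a(vowel)+1=b, i(vowel)+1=j, t(cons)+5=y, h(cons)+5=m.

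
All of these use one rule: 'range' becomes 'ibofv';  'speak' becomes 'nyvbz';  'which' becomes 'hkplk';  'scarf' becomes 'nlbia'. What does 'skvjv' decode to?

theme

r(17)→i(8) and a(0)→b(1) fit y≡5x+1 (mod 26); the inverse of 5 mod 26 is 21. This is an affine cipher: with a=0,…,z=25, each position x becomes (5x+1) mod 26.
Undoing it on skvjv: s(18)→21·(18−1)≡19=t; k(10)→21·(10−1)≡7=h; v(21)→21·(21−1)≡4=e; j(9)→21·(9−1)≡12=m; v(21)→21·(21−1)≡4=e (all mod 26).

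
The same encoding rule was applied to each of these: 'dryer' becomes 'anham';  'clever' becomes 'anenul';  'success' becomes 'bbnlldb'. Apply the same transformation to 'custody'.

hmxcbdl

The output letters match the input read backwards, each shifted +9: dryer reversed is reyrd. Read the word backwards and shift each letter +9.
For custody: reverse → ydotsuc; then shift: y+9=h, d+9=m, o+9=x, t+9=c, s+9=b, u+9=d, c+9=l.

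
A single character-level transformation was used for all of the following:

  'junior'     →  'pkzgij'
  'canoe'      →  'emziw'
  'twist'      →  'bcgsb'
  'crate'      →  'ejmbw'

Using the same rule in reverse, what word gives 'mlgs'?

axis

j(9)→p(15) and u(20)→k(10) fit y≡9x+12 (mod 26); the inverse of 9 mod 26 is 3. Each letter's alphabet position (a=0..z=25) is mapped through 9·x+12 mod 26 — an affine cipher.
Decoding mlgs: m(12)→3·(12−12)≡0=a; l(11)→3·(11−12)≡23=x; g(6)→3·(6−12)≡8=i; s(18)→3·(18−12)≡18=s (all mod 26).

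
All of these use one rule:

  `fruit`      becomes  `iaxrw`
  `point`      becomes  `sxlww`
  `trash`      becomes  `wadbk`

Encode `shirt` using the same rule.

Shifts by position in fruit: pos 0: f→i (+3), pos 1: r→a (+9), pos 2: u→x (+3), pos 3: i→r (+9) — repeating every 2. It's a Vigenère-style cipher with numeric key [3,9]: position i shifts by key[i mod 2].
Applying it to shirt: s+3=v, h+9=q, i+3=l, r+9=a, t+3=w.

vqlaw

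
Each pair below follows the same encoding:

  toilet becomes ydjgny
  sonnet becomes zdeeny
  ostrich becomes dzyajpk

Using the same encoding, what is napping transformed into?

erccjel

Treating letters as 0–25, the rule is x ↦ 25x + 17 (mod 26).
On napping: n(13)→25·13+17≡4=e; a(0)→25·0+17≡17=r; p(15)→25·15+17≡2=c; p(15)→25·15+17≡2=c; i(8)→25·8+17≡9=j; n(13)→25·13+17≡4=e; g(6)→25·6+17≡11=l (all mod 26).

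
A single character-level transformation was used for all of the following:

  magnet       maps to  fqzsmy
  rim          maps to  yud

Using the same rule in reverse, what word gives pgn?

Two steps: reverse the string, then apply a Caesar shift of +12.
Reversing it on pgn: shift back: p−12=d, g−12=u, n−12=b → dub; then reverse → bud.

bud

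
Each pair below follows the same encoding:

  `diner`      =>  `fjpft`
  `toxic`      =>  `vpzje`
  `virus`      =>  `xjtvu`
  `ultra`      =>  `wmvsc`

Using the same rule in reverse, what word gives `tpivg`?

rogue

Shifts by position in diner: pos 0: d→f (+2), pos 1: i→j (+1), pos 2: n→p (+2), pos 3: e→f (+1) — repeating every 2. It's a Vigenère-style cipher with numeric key [2,1]: position i shifts by key[i mod 2].
Reversing it on tpivg: t−2=r, p−1=o, i−2=g, v−1=u, g−2=e.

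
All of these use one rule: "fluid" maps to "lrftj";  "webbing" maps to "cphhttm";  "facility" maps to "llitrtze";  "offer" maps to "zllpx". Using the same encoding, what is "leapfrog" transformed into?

rplvlxzm

The shift depends on letter class: consonant f→l is +6, but vowel u→f is +11. Vowels shift forward by 11 and consonants shift forward by 6.
For leapfrog: l(cons)+6=r, e(vowel)+11=p, a(vowel)+11=l, p(cons)+6=v, f(cons)+6=l, r(cons)+6=x, o(vowel)+11=z, g(cons)+6=m.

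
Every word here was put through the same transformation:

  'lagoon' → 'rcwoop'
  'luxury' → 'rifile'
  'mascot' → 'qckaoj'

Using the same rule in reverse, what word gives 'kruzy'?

slide

l(11)→r(17) and a(0)→c(2) fit y≡25x+2 (mod 26); the inverse of 25 mod 26 is 25. Treating letters as 0–25, the rule is x ↦ 25x + 2 (mod 26).
Undoing it on kruzy: k(10)→25·(10−2)≡18=s; r(17)→25·(17−2)≡11=l; u(20)→25·(20−2)≡8=i; z(25)→25·(25−2)≡3=d; y(24)→25·(24−2)≡4=e (all mod 26).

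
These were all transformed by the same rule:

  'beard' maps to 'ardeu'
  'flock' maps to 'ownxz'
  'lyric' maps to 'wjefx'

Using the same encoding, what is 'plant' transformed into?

Each letter's alphabet position (a=0..z=25) is mapped through 23·x+3 mod 26 — an affine cipher.
On plant: p(15)→23·15+3≡10=k; l(11)→23·11+3≡22=w; a(0)→23·0+3≡3=d; n(13)→23·13+3≡16=q; t(19)→23·19+3≡24=y (all mod 26).

kwdqy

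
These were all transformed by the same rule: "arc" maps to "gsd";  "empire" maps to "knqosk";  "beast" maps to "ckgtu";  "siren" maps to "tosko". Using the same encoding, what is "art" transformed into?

gsu

Vowels shift forward by 6 and consonants shift forward by 1.
Applying it to art: a(vowel)+6=g, r(cons)+1=s, t(cons)+1=u.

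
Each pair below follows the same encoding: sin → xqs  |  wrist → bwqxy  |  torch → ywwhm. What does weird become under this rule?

Two shifts are in play — +8 for a/e/i/o/u, +5 for every other letter.
On weird: w(cons)+5=b, e(vowel)+8=m, i(vowel)+8=q, r(cons)+5=w, d(cons)+5=i.

bmqwi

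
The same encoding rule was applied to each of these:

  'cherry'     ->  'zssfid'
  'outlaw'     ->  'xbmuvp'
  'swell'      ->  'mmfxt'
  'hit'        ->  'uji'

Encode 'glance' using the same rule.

fdobmh

The output letters match the input read backwards, each shifted +1: cherry reversed is yrrehc. Read the word backwards and shift each letter +1.
Applying it to glance: reverse → ecnalg; then shift: e+1=f, c+1=d, n+1=o, a+1=b, l+1=m, g+1=h.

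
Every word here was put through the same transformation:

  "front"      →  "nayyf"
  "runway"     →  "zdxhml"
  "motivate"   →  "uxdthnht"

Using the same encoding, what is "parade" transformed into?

In front: f→n is +8, r→a is +9, o→y is +10, n→y is +11 — the shift increases by 1 each position. Each letter shifts forward by (position + 8), i.e. 8, 9, 10, … — the shift grows by one for each successive letter.
For parade: p+8=x, a+9=j, r+10=b, a+11=l, d+12=p, e+13=r.

xjblpr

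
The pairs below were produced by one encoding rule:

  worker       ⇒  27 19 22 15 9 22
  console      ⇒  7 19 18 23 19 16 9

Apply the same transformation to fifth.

w is letter #23 and maps to 27: an offset of 4. Letters become their 1-based position plus 4 (so a→5, b→6, …).
For fifth: f=6→10, i=9→13, f=6→10, t=20→24, h=8→12.

10 13 10 24 12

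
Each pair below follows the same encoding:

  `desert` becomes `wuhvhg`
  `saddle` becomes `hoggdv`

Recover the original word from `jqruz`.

wrong

The output letters match the input read backwards, each shifted +3: desert reversed is tresed. Read the word backwards and shift each letter +3.
Reversing it on jqruz: shift back: j−3=g, q−3=n, r−3=o, u−3=r, z−3=w → gnorw; then reverse → wrong.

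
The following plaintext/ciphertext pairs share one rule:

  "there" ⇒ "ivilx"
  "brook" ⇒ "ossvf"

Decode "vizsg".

The word is reversed, then every letter is shifted forward by 4.
Undoing it on vizsg: shift back: v−4=r, i−4=e, z−4=v, s−4=o, g−4=c → revoc; then reverse → cover.

cover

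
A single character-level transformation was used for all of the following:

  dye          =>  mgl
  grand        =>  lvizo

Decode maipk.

Two steps: reverse the string, then apply a Caesar shift of +8.
Decoding maipk: shift back: m−8=e, a−8=s, i−8=a, p−8=h, k−8=c → esahc; then reverse → chase.

chase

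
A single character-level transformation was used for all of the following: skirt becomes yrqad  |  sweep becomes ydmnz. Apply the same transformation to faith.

In skirt: s→y is +6, k→r is +7, i→q is +8, r→a is +9 — the shift increases by 1 each position. Letter i (0-indexed) is shifted by i+6, so successive shifts are 6, 7, 8, ….
On faith: f+6=l, a+7=h, i+8=q, t+9=c, h+10=r.

lhqcr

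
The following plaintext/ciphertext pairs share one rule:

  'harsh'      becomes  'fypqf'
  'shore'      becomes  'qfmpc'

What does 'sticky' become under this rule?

qrgaiw

Compare letters: h→f is +24, a→y is +24, r→p is +24 — a constant shift. It's a constant shift of +24 (ROT24).
Applying it to sticky: s+24=q, t+24=r, i+24=g, c+24=a, k+24=i, y+24=w.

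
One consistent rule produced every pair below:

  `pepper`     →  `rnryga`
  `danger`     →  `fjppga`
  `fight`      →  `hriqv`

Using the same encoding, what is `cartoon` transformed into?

A repeating key of period 2 is used — shifts +2, +9 over and over.
On cartoon: c+2=e, a+9=j, r+2=t, t+9=c, o+2=q, o+9=x, n+2=p.

ejtcqxp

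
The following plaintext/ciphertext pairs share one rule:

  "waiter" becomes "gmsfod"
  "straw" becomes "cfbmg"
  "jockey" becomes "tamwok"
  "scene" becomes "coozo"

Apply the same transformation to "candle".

Shifts by position in waiter: pos 0: w→g (+10), pos 1: a→m (+12), pos 2: i→s (+10), pos 3: t→f (+12) — repeating every 2. A repeating key of period 2 is used — shifts +10, +12 over and over.
For candle: c+10=m, a+12=m, n+10=x, d+12=p, l+10=v, e+12=q.

mmxpvq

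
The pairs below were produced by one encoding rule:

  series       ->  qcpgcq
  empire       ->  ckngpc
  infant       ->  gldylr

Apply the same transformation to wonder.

Compare letters: s→q is +24, e→c is +24, r→p is +24 — a constant shift. Each letter is shifted forward by 24 in the alphabet (a Caesar shift of +24).
Applying it to wonder: w+24=u, o+24=m, n+24=l, d+24=b, e+24=c, r+24=p.

umlbcp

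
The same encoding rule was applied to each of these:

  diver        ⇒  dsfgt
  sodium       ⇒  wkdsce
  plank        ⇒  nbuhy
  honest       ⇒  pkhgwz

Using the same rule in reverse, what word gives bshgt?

d(3)→d(3) and i(8)→s(18) fit y≡3x+20 (mod 26); the inverse of 3 mod 26 is 9. Each letter's alphabet position (a=0..z=25) is mapped through 3·x+20 mod 26 — an affine cipher.
Reversing it on bshgt: b(1)→9·(1−20)≡11=l; s(18)→9·(18−20)≡8=i; h(7)→9·(7−20)≡13=n; g(6)→9·(6−20)≡4=e; t(19)→9·(19−20)≡17=r (all mod 26).

liner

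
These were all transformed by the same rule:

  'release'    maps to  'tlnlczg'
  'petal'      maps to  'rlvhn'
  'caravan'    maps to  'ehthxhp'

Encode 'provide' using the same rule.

Shifts by position in release: pos 0: r→t (+2), pos 1: e→l (+7), pos 2: l→n (+2), pos 3: e→l (+7) — repeating every 2. A repeating key of period 2 is used — shifts +2, +7 over and over.
Applying it to provide: p+2=r, r+7=y, o+2=q, v+7=c, i+2=k, d+7=k, e+2=g.

ryqckkg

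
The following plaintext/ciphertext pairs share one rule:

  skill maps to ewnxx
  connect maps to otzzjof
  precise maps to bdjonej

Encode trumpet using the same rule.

The shift depends on letter class: consonant s→e is +12, but vowel i→n is +5. The rule splits by letter class: vowels +5, consonants +12.
Applying it to trumpet: t(cons)+12=f, r(cons)+12=d, u(vowel)+5=z, m(cons)+12=y, p(cons)+12=b, e(vowel)+5=j, t(cons)+12=f.

fdzybjf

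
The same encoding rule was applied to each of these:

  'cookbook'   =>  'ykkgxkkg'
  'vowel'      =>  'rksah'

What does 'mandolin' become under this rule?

iwjzkhej

Compare letters: c→y is +22, o→k is +22, o→k is +22 — a constant shift. Every letter moves 22 places later in the alphabet, wrapping around z→a.
For mandolin: m+22=i, a+22=w, n+22=j, d+22=z, o+22=k, l+22=h, i+22=e, n+22=j.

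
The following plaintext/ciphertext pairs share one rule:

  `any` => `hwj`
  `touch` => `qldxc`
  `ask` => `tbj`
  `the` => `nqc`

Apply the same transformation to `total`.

The output letters match the input read backwards, each shifted +9: any reversed is yna. The word is reversed, then every letter is shifted forward by 9.
On total: reverse → latot; then shift: l+9=u, a+9=j, t+9=c, o+9=x, t+9=c.

ujcxc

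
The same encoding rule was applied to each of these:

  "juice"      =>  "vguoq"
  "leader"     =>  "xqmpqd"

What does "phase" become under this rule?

Compare letters: j→v is +12, u→g is +12, i→u is +12 — a constant shift. Each letter is shifted forward by 12 in the alphabet (a Caesar shift of +12).
Applying it to phase: p+12=b, h+12=t, a+12=m, s+12=e, e+12=q.

btmeq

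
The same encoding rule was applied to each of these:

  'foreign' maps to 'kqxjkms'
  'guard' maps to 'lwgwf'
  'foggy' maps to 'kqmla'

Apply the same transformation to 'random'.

Shifts by position in foreign: pos 0: f→k (+5), pos 1: o→q (+2), pos 2: r→x (+6), pos 3: e→j (+5), pos 4: i→k (+2), pos 5: g→m (+6) — repeating every 3. A repeating key of period 3 is used — shifts +5, +2, +6 over and over.
For random: r+5=w, a+2=c, n+6=t, d+5=i, o+2=q, m+6=s.

wctiqs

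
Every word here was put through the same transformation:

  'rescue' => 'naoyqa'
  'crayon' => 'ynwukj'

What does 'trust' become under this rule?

pnqop

Compare letters: r→n is +22, e→a is +22, s→o is +22 — a constant shift. Each letter is shifted forward by 22 in the alphabet (a Caesar shift of +22).
On trust: t+22=p, r+22=n, u+22=q, s+22=o, t+22=p.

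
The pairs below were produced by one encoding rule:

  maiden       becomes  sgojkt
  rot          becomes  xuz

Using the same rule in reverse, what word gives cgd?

wax

Compare letters: m→s is +6, a→g is +6, i→o is +6 — a constant shift. It's a constant shift of +6 (ROT6).
Undoing it on cgd: c−6=w, g−6=a, d−6=x.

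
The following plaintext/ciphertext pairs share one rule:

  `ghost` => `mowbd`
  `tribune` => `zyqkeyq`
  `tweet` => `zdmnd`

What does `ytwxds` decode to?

smooth

In ghost: g→m is +6, h→o is +7, o→w is +8, s→b is +9 — the shift increases by 1 each position. Letter i (0-indexed) is shifted by i+6, so successive shifts are 6, 7, 8, ….
Reversing it on ytwxds: y−6=s, t−7=m, w−8=o, x−9=o, d−10=t, s−11=h.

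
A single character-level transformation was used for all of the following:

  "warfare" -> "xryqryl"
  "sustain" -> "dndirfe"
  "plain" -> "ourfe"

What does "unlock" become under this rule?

neujbp

w(22)→x(23) and a(0)→r(17) fit y≡5x+17 (mod 26); the inverse of 5 mod 26 is 21. Each letter's alphabet position (a=0..z=25) is mapped through 5·x+17 mod 26 — an affine cipher.
On unlock: u(20)→5·20+17≡13=n; n(13)→5·13+17≡4=e; l(11)→5·11+17≡20=u; o(14)→5·14+17≡9=j; c(2)→5·2+17≡1=b; k(10)→5·10+17≡15=p (all mod 26).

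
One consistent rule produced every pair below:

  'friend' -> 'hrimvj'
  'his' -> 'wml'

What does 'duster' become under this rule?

The word is reversed, then every letter is shifted forward by 4.
For duster: reverse → retsud; then shift: r+4=v, e+4=i, t+4=x, s+4=w, u+4=y, d+4=h.

vixwyh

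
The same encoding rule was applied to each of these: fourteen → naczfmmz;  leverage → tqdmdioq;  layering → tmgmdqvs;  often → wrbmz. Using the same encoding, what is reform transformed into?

Shifts by position in fourteen: pos 0: f→n (+8), pos 1: o→a (+12), pos 2: u→c (+8), pos 3: r→z (+8), pos 4: t→f (+12), pos 5: e→m (+8) — repeating every 3. It's a Vigenère-style cipher with numeric key [8,12,8]: position i shifts by key[i mod 3].
On reform: r+8=z, e+12=q, f+8=n, o+8=w, r+12=d, m+8=u.

zqnwdu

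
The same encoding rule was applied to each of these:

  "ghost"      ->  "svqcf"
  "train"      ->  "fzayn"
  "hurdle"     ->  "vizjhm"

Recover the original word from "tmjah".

pedal

g(6)→s(18) and h(7)→v(21) fit y≡3x+0 (mod 26); the inverse of 3 mod 26 is 9. Each letter's alphabet position (a=0..z=25) is mapped through 3·x+0 mod 26 — an affine cipher.
Decoding tmjah: t(19)→9·(19−0)≡15=p; m(12)→9·(12−0)≡4=e; j(9)→9·(9−0)≡3=d; a(0)→9·(0−0)≡0=a; h(7)→9·(7−0)≡11=l (all mod 26).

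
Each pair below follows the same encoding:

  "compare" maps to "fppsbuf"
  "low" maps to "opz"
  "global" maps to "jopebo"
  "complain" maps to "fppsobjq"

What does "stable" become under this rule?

vwbeof

The shift depends on letter class: consonant c→f is +3, but vowel o→p is +1. The rule splits by letter class: vowels +1, consonants +3.
Applying it to stable: s(cons)+3=v, t(cons)+3=w, a(vowel)+1=b, b(cons)+3=e, l(cons)+3=o, e(vowel)+1=f.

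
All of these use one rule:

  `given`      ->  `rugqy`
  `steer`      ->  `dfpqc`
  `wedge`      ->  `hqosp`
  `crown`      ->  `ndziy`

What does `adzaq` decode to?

Shifts by position in given: pos 0: g→r (+11), pos 1: i→u (+12), pos 2: v→g (+11), pos 3: e→q (+12) — repeating every 2. The shifts repeat in a cycle of length 2: positions 0,1,… shift by +11, +12, then the pattern repeats.
Undoing it on adzaq: a−11=p, d−12=r, z−11=o, a−12=o, q−11=f.

proof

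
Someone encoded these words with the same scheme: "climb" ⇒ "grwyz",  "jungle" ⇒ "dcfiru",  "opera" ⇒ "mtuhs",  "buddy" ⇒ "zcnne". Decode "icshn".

guard

c(2)→g(6) and l(11)→r(17) fit y≡7x+18 (mod 26); the inverse of 7 mod 26 is 15. Each letter's alphabet position (a=0..z=25) is mapped through 7·x+18 mod 26 — an affine cipher.
Reversing it on icshn: i(8)→15·(8−18)≡6=g; c(2)→15·(2−18)≡20=u; s(18)→15·(18−18)≡0=a; h(7)→15·(7−18)≡17=r; n(13)→15·(13−18)≡3=d (all mod 26).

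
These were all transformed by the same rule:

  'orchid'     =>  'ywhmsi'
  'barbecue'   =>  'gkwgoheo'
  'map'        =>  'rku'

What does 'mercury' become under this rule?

rowhewd

Two shifts are in play — +10 for a/e/i/o/u, +5 for every other letter.
For mercury: m(cons)+5=r, e(vowel)+10=o, r(cons)+5=w, c(cons)+5=h, u(vowel)+10=e, r(cons)+5=w, y(cons)+5=d.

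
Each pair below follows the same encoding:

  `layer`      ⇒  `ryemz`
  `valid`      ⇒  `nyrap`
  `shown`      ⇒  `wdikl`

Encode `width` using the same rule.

kaptd

l(11)→r(17) and a(0)→y(24) fit y≡23x+24 (mod 26); the inverse of 23 mod 26 is 17. Treating letters as 0–25, the rule is x ↦ 23x + 24 (mod 26).
Applying it to width: w(22)→23·22+24≡10=k; i(8)→23·8+24≡0=a; d(3)→23·3+24≡15=p; t(19)→23·19+24≡19=t; h(7)→23·7+24≡3=d (all mod 26).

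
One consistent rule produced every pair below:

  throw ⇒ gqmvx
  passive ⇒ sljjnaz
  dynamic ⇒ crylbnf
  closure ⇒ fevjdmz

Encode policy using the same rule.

t(19)→g(6) and h(7)→q(16) fit y≡23x+11 (mod 26); the inverse of 23 mod 26 is 17. This is an affine cipher: with a=0,…,z=25, each position x becomes (23x+11) mod 26.
On policy: p(15)→23·15+11≡18=s; o(14)→23·14+11≡21=v; l(11)→23·11+11≡4=e; i(8)→23·8+11≡13=n; c(2)→23·2+11≡5=f; y(24)→23·24+11≡17=r (all mod 26).

svenfr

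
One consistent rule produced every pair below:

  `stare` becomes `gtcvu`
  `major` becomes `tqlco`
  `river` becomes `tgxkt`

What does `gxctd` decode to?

The output letters match the input read backwards, each shifted +2: stare reversed is erats. Read the word backwards and shift each letter +2.
Reversing it on gxctd: shift back: g−2=e, x−2=v, c−2=a, t−2=r, d−2=b → evarb; then reverse → brave.

brave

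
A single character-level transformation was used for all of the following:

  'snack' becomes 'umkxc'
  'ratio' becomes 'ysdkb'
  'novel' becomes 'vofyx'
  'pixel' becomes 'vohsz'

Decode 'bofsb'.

The word is reversed, then every letter is shifted forward by 10.
Undoing it on bofsb: shift back: b−10=r, o−10=e, f−10=v, s−10=i, b−10=r → revir; then reverse → river.

river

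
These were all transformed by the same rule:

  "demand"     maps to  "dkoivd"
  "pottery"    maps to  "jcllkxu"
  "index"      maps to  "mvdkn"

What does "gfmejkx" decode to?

d(3)→d(3) and e(4)→k(10) fit y≡7x+8 (mod 26); the inverse of 7 mod 26 is 15. Treating letters as 0–25, the rule is x ↦ 7x + 8 (mod 26).
Undoing it on gfmejkx: g(6)→15·(6−8)≡22=w; f(5)→15·(5−8)≡7=h; m(12)→15·(12−8)≡8=i; e(4)→15·(4−8)≡18=s; j(9)→15·(9−8)≡15=p; k(10)→15·(10−8)≡4=e; x(23)→15·(23−8)≡17=r (all mod 26).

whisper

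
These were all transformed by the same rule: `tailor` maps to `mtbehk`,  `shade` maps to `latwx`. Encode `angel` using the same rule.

tgzxe

It's a constant shift of +19 (ROT19).
For angel: a+19=t, n+19=g, g+19=z, e+19=x, l+19=e.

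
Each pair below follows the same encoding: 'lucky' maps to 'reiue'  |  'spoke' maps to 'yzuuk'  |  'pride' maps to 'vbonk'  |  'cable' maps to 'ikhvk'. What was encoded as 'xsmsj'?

Shifts by position in lucky: pos 0: l→r (+6), pos 1: u→e (+10), pos 2: c→i (+6), pos 3: k→u (+10) — repeating every 2. It's a Vigenère-style cipher with numeric key [6,10]: position i shifts by key[i mod 2].
Decoding xsmsj: x−6=r, s−10=i, m−6=g, s−10=i, j−6=d.

rigid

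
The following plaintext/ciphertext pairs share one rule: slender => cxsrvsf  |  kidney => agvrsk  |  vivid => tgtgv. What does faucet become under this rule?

pewysz

This is an affine cipher: with a=0,…,z=25, each position x becomes (23x+4) mod 26.
Applying it to faucet: f(5)→23·5+4≡15=p; a(0)→23·0+4≡4=e; u(20)→23·20+4≡22=w; c(2)→23·2+4≡24=y; e(4)→23·4+4≡18=s; t(19)→23·19+4≡25=z (all mod 26).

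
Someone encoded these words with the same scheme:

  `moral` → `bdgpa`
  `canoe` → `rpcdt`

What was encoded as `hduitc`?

soften

Compare letters: m→b is +15, o→d is +15, r→g is +15 — a constant shift. Every letter moves 15 places later in the alphabet, wrapping around z→a.
Decoding hduitc: h−15=s, d−15=o, u−15=f, i−15=t, t−15=e, c−15=n.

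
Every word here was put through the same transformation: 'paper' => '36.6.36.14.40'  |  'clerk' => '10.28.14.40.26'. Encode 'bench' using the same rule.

8.14.32.10.20

p(#16)→36 and a(#1)→6: differences scale by 2, so n = 2·pos + 4. The formula is n = 2×(alphabet index, a=1) + 4.
On bench: b=2→8, e=5→14, n=14→32, c=3→10, h=8→20.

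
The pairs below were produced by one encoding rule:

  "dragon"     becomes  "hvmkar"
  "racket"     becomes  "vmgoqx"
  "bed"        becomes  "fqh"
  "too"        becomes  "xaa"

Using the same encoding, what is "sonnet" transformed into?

warrqx

The rule splits by letter class: vowels +12, consonants +4.
For sonnet: s(cons)+4=w, o(vowel)+12=a, n(cons)+4=r, n(cons)+4=r, e(vowel)+12=q, t(cons)+4=x.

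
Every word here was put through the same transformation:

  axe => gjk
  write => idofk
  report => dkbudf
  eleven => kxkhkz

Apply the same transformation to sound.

Two shifts are in play — +6 for a/e/i/o/u, +12 for every other letter.
On sound: s(cons)+12=e, o(vowel)+6=u, u(vowel)+6=a, n(cons)+12=z, d(cons)+12=p.

euazp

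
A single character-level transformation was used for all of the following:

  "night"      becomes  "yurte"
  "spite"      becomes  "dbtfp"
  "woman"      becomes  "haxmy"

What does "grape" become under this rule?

rdlbp

Shifts by position in night: pos 0: n→y (+11), pos 1: i→u (+12), pos 2: g→r (+11), pos 3: h→t (+12) — repeating every 2. The shifts repeat in a cycle of length 2: positions 0,1,… shift by +11, +12, then the pattern repeats.
For grape: g+11=r, r+12=d, a+11=l, p+12=b, e+11=p.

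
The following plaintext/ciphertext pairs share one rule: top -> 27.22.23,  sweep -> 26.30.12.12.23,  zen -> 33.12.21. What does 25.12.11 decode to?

red

t is letter #20 and maps to 27: an offset of 7. Letters become their 1-based position plus 7 (so a→8, b→9, …).
Reversing it on 25.12.11: 25→(25−7)÷1=18=r, 12→(12−7)÷1=5=e, 11→(11−7)÷1=4=d.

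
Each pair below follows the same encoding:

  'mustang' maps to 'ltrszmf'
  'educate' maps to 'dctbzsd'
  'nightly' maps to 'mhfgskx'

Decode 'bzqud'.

carve

Compare letters: m→l is +25, u→t is +25, s→r is +25 — a constant shift. Each letter is shifted forward by 25 in the alphabet (a Caesar shift of +25).
Reversing it on bzqud: b−25=c, z−25=a, q−25=r, u−25=v, d−25=e.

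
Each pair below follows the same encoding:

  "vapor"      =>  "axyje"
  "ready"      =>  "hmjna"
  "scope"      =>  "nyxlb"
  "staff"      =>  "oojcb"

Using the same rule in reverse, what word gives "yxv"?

The output letters match the input read backwards, each shifted +9: vapor reversed is ropav. Read the word backwards and shift each letter +9.
Undoing it on yxv: shift back: y−9=p, x−9=o, v−9=m → pom; then reverse → mop.

mop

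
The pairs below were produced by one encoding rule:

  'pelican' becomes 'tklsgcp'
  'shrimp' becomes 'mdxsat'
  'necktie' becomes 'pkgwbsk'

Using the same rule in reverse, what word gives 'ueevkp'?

wooden

p(15)→t(19) and e(4)→k(10) fit y≡15x+2 (mod 26); the inverse of 15 mod 26 is 7. Treating letters as 0–25, the rule is x ↦ 15x + 2 (mod 26).
Undoing it on ueevkp: u(20)→7·(20−2)≡22=w; e(4)→7·(4−2)≡14=o; e(4)→7·(4−2)≡14=o; v(21)→7·(21−2)≡3=d; k(10)→7·(10−2)≡4=e; p(15)→7·(15−2)≡13=n (all mod 26).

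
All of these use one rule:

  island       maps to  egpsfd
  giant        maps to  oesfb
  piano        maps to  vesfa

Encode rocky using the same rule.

i(8)→e(4) and s(18)→g(6) fit y≡21x+18 (mod 26); the inverse of 21 mod 26 is 5. Each letter's alphabet position (a=0..z=25) is mapped through 21·x+18 mod 26 — an affine cipher.
Applying it to rocky: r(17)→21·17+18≡11=l; o(14)→21·14+18≡0=a; c(2)→21·2+18≡8=i; k(10)→21·10+18≡20=u; y(24)→21·24+18≡2=c (all mod 26).

laiuc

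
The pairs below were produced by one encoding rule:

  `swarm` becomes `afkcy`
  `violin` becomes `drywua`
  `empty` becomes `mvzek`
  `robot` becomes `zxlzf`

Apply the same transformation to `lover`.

In swarm: s→a is +8, w→f is +9, a→k is +10, r→c is +11 — the shift increases by 1 each position. The shift increases by 1 at each position, starting from +8: 8, 9, 10, ….
For lover: l+8=t, o+9=x, v+10=f, e+11=p, r+12=d.

txfpd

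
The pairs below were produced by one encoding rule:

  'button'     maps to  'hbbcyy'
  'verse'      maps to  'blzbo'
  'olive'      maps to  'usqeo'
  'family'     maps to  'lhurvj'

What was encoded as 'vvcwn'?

pound

Each letter shifts forward by (position + 6), i.e. 6, 7, 8, … — the shift grows by one for each successive letter.
Reversing it on vvcwn: v−6=p, v−7=o, c−8=u, w−9=n, n−10=d.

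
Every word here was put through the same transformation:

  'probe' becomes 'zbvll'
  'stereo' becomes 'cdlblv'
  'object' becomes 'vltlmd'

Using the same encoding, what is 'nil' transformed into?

xpv

The shift depends on letter class: consonant p→z is +10, but vowel o→v is +7. The rule splits by letter class: vowels +7, consonants +10.
Applying it to nil: n(cons)+10=x, i(vowel)+7=p, l(cons)+10=v.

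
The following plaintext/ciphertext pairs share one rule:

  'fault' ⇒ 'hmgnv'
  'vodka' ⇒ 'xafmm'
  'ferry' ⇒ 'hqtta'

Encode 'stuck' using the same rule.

uvgem

The shift depends on letter class: consonant f→h is +2, but vowel a→m is +12. Vowels shift forward by 12 and consonants shift forward by 2.
For stuck: s(cons)+2=u, t(cons)+2=v, u(vowel)+12=g, c(cons)+2=e, k(cons)+2=m.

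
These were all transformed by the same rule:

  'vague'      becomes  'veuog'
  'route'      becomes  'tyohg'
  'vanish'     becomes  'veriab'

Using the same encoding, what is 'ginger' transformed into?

This is an affine cipher: with a=0,…,z=25, each position x becomes (7x+4) mod 26.
On ginger: g(6)→7·6+4≡20=u; i(8)→7·8+4≡8=i; n(13)→7·13+4≡17=r; g(6)→7·6+4≡20=u; e(4)→7·4+4≡6=g; r(17)→7·17+4≡19=t (all mod 26).

uirugt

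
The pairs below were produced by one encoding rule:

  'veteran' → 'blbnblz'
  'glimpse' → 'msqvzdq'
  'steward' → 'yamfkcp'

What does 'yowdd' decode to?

shout

In veteran: v→b is +6, e→l is +7, t→b is +8, e→n is +9 — the shift increases by 1 each position. The shift increases by 1 at each position, starting from +6: 6, 7, 8, ….
Decoding yowdd: y−6=s, o−7=h, w−8=o, d−9=u, d−10=t.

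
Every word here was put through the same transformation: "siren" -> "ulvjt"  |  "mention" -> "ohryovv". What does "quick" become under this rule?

sxmhq

In siren: s→u is +2, i→l is +3, r→v is +4, e→j is +5 — the shift increases by 1 each position. The shift increases by 1 at each position, starting from +2: 2, 3, 4, ….
On quick: q+2=s, u+3=x, i+4=m, c+5=h, k+6=q.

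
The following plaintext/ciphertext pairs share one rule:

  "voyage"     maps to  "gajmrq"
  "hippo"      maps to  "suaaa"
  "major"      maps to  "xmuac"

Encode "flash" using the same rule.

Two shifts are in play — +12 for a/e/i/o/u, +11 for every other letter.
On flash: f(cons)+11=q, l(cons)+11=w, a(vowel)+12=m, s(cons)+11=d, h(cons)+11=s.

qwmds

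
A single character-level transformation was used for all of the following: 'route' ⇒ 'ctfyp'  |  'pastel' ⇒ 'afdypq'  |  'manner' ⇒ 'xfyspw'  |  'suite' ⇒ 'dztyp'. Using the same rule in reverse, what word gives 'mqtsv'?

blink

The shifts repeat in a cycle of length 2: positions 0,1,… shift by +11, +5, then the pattern repeats.
Reversing it on mqtsv: m−11=b, q−5=l, t−11=i, s−5=n, v−11=k.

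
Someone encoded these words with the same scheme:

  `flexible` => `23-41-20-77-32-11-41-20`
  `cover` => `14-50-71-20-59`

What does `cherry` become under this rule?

14-29-20-59-59-80

f(#6)→23 and l(#12)→41: differences scale by 3, so n = 3·pos + 5. Each letter becomes 3×(its alphabet position, a=1..z=26) + 5.
On cherry: c=3→14, h=8→29, e=5→20, r=18→59, r=18→59, y=25→80.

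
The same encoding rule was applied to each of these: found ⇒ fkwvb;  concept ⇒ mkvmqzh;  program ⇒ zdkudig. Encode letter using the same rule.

f(5)→f(5) and o(14)→k(10) fit y≡15x+8 (mod 26); the inverse of 15 mod 26 is 7. This is an affine cipher: with a=0,…,z=25, each position x becomes (15x+8) mod 26.
On letter: l(11)→15·11+8≡17=r; e(4)→15·4+8≡16=q; t(19)→15·19+8≡7=h; t(19)→15·19+8≡7=h; e(4)→15·4+8≡16=q; r(17)→15·17+8≡3=d (all mod 26).

rqhhqd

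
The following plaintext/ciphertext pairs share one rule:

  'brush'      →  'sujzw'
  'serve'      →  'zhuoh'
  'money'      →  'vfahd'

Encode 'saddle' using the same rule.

Treating letters as 0–25, the rule is x ↦ 5x + 13 (mod 26).
On saddle: s(18)→5·18+13≡25=z; a(0)→5·0+13≡13=n; d(3)→5·3+13≡2=c; d(3)→5·3+13≡2=c; l(11)→5·11+13≡16=q; e(4)→5·4+13≡7=h (all mod 26).

znccqh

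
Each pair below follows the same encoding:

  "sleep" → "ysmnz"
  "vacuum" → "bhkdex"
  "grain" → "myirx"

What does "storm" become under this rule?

The shift increases by 1 at each position, starting from +6: 6, 7, 8, ….
On storm: s+6=y, t+7=a, o+8=w, r+9=a, m+10=w.

yawaw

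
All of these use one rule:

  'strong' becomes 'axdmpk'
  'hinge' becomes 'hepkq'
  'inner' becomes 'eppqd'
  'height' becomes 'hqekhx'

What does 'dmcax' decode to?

s(18)→a(0) and t(19)→x(23) fit y≡23x+2 (mod 26); the inverse of 23 mod 26 is 17. Each letter's alphabet position (a=0..z=25) is mapped through 23·x+2 mod 26 — an affine cipher.
Reversing it on dmcax: d(3)→17·(3−2)≡17=r; m(12)→17·(12−2)≡14=o; c(2)→17·(2−2)≡0=a; a(0)→17·(0−2)≡18=s; x(23)→17·(23−2)≡19=t (all mod 26).

roast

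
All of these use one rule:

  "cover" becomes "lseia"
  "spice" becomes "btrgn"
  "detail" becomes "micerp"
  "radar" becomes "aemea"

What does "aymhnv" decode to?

rudder

Shifts by position in cover: pos 0: c→l (+9), pos 1: o→s (+4), pos 2: v→e (+9), pos 3: e→i (+4) — repeating every 2. The shifts repeat in a cycle of length 2: positions 0,1,… shift by +9, +4, then the pattern repeats.
Decoding aymhnv: a−9=r, y−4=u, m−9=d, h−4=d, n−9=e, v−4=r.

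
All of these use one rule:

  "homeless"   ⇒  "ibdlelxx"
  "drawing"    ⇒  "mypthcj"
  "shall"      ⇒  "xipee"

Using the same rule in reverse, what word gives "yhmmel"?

h(7)→i(8) and o(14)→b(1) fit y≡25x+15 (mod 26); the inverse of 25 mod 26 is 25. This is an affine cipher: with a=0,…,z=25, each position x becomes (25x+15) mod 26.
Decoding yhmmel: y(24)→25·(24−15)≡17=r; h(7)→25·(7−15)≡8=i; m(12)→25·(12−15)≡3=d; m(12)→25·(12−15)≡3=d; e(4)→25·(4−15)≡11=l; l(11)→25·(11−15)≡4=e (all mod 26).

riddle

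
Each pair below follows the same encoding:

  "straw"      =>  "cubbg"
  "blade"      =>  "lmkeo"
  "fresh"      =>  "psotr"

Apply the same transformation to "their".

Shifts by position in straw: pos 0: s→c (+10), pos 1: t→u (+1), pos 2: r→b (+10), pos 3: a→b (+1) — repeating every 2. A repeating key of period 2 is used — shifts +10, +1 over and over.
On their: t+10=d, h+1=i, e+10=o, i+1=j, r+10=b.

diojb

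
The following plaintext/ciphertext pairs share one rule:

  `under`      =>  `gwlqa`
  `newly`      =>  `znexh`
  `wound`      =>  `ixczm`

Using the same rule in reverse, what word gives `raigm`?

A repeating key of period 3 is used — shifts +12, +9, +8 over and over.
Decoding raigm: r−12=f, a−9=r, i−8=a, g−12=u, m−9=d.

fraud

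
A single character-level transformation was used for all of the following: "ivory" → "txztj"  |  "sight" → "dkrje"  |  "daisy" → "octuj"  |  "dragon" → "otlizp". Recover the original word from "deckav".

Shifts by position in ivory: pos 0: i→t (+11), pos 1: v→x (+2), pos 2: o→z (+11), pos 3: r→t (+2) — repeating every 2. A repeating key of period 2 is used — shifts +11, +2 over and over.
Decoding deckav: d−11=s, e−2=c, c−11=r, k−2=i, a−11=p, v−2=t.

script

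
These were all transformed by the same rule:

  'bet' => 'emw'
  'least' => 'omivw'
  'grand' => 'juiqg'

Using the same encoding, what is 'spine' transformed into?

The shift depends on letter class: consonant b→e is +3, but vowel e→m is +8. Two shifts are in play — +8 for a/e/i/o/u, +3 for every other letter.
For spine: s(cons)+3=v, p(cons)+3=s, i(vowel)+8=q, n(cons)+3=q, e(vowel)+8=m.

vsqqm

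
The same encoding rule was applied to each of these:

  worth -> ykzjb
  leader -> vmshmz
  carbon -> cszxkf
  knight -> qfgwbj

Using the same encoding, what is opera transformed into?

kpmzs

Treating letters as 0–25, the rule is x ↦ 5x + 18 (mod 26).
On opera: o(14)→5·14+18≡10=k; p(15)→5·15+18≡15=p; e(4)→5·4+18≡12=m; r(17)→5·17+18≡25=z; a(0)→5·0+18≡18=s (all mod 26).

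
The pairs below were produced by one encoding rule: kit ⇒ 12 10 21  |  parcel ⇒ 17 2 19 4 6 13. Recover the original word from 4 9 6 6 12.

k is letter #11 and maps to 12: an offset of 1. Each letter is replaced by its alphabet position (a=1..z=26) + 1.
Reversing it on 4 9 6 6 12: 4→(4−1)÷1=3=c, 9→(9−1)÷1=8=h, 6→(6−1)÷1=5=e, 6→(6−1)÷1=5=e, 12→(12−1)÷1=11=k.

cheek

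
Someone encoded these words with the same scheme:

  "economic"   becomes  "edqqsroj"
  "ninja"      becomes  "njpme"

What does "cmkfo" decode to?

The shift increases by 1 at each position, starting from +0: 0, 1, 2, ….
Decoding cmkfo: c−0=c, m−1=l, k−2=i, f−3=c, o−4=k.

click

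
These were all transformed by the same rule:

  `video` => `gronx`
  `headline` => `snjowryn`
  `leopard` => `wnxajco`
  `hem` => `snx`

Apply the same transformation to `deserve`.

Two shifts are in play — +9 for a/e/i/o/u, +11 for every other letter.
On deserve: d(cons)+11=o, e(vowel)+9=n, s(cons)+11=d, e(vowel)+9=n, r(cons)+11=c, v(cons)+11=g, e(vowel)+9=n.

ondncgn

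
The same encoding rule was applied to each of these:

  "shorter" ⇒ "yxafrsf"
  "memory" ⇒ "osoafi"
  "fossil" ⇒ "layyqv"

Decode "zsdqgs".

s(18)→y(24) and h(7)→x(23) fit y≡19x+20 (mod 26); the inverse of 19 mod 26 is 11. Treating letters as 0–25, the rule is x ↦ 19x + 20 (mod 26).
Decoding zsdqgs: z(25)→11·(25−20)≡3=d; s(18)→11·(18−20)≡4=e; d(3)→11·(3−20)≡21=v; q(16)→11·(16−20)≡8=i; g(6)→11·(6−20)≡2=c; s(18)→11·(18−20)≡4=e (all mod 26).

device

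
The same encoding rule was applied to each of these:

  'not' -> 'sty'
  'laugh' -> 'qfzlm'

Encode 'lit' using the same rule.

qny

Compare letters: n→s is +5, o→t is +5, t→y is +5 — a constant shift. Every letter moves 5 places later in the alphabet, wrapping around z→a.
For lit: l+5=q, i+5=n, t+5=y.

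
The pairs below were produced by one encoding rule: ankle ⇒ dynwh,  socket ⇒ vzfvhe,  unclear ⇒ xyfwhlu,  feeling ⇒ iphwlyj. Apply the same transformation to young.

Shifts by position in ankle: pos 0: a→d (+3), pos 1: n→y (+11), pos 2: k→n (+3), pos 3: l→w (+11) — repeating every 2. The shifts repeat in a cycle of length 2: positions 0,1,… shift by +3, +11, then the pattern repeats.
On young: y+3=b, o+11=z, u+3=x, n+11=y, g+3=j.

bzxyj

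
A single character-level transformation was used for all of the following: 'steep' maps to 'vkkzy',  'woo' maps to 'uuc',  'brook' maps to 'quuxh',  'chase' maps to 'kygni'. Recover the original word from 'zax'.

The output letters match the input read backwards, each shifted +6: steep reversed is peets. Two steps: reverse the string, then apply a Caesar shift of +6.
Reversing it on zax: shift back: z−6=t, a−6=u, x−6=r → tur; then reverse → rut.

rut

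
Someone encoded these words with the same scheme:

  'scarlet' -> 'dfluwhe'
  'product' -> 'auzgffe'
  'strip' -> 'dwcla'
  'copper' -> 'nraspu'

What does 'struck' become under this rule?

dwcxnn

It's a Vigenère-style cipher with numeric key [11,3]: position i shifts by key[i mod 2].
Applying it to struck: s+11=d, t+3=w, r+11=c, u+3=x, c+11=n, k+3=n.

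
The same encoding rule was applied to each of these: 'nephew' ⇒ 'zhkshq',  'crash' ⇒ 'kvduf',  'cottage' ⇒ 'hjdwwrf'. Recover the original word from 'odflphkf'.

The output letters match the input read backwards, each shifted +3: nephew reversed is wehpen. The word is reversed, then every letter is shifted forward by 3.
Undoing it on odflphkf: shift back: o−3=l, d−3=a, f−3=c, l−3=i, p−3=m, h−3=e, k−3=h, f−3=c → lacimehc; then reverse → chemical.

chemical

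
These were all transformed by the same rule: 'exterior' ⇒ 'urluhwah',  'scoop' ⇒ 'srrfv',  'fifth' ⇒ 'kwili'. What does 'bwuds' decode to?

party

The output letters match the input read backwards, each shifted +3: exterior reversed is roiretxe. The word is reversed, then every letter is shifted forward by 3.
Undoing it on bwuds: shift back: b−3=y, w−3=t, u−3=r, d−3=a, s−3=p → ytrap; then reverse → party.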